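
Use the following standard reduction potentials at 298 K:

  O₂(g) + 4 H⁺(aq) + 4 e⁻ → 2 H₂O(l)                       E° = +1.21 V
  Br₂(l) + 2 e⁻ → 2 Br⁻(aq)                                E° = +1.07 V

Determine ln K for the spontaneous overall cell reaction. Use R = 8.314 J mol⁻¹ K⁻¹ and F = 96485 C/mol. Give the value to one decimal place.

Cathode: O₂/H₂O; anode: Br₂/Br⁻. E°cell = (+1.21) − (+1.07) = +0.14 V, with n = 4.
ΔG° = −nFE° = −RT ln K, so ln K = nFE°/(RT) = (4)(96485)(+0.14) / ((8.314)(298)) = 21.808.

21.8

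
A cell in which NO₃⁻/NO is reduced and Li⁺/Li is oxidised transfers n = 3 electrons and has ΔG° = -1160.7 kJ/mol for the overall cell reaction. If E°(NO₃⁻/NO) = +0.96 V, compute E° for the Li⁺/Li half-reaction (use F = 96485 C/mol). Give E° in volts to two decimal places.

-3.05 V

E°cell = −ΔG°/(nF) = −(-1160.7×10³)/((3)(96485)) = +4.010 V.
Since NO₃⁻/NO is the cathode and Li⁺/Li the anode, E°cell = E°(NO₃⁻/NO) − E°(Li⁺/Li).
So E°(Li⁺/Li) = E°(NO₃⁻/NO) − E°cell = (+0.96) − (+4.010) = -3.05 V.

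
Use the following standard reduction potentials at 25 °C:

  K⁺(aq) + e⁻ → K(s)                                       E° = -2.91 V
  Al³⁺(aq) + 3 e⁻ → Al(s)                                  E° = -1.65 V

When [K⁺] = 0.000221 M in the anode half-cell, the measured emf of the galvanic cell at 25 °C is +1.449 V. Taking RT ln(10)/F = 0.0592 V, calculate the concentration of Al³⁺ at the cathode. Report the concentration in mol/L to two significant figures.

Al³⁺/Al is the cathode, K⁺/K the anode: E°cell = +1.26 V, n = 3.
Overall reaction: Al³⁺(aq) + 3 K(s) → Al(s) + 3 K⁺(aq); Q = [K⁺]^3/[Al³⁺]^1.
From E = E° − (0.0592/n) log Q: log Q = (E° − E)·n/0.0592 = (+1.26 − (+1.449))·3/0.0592 = -9.5777.
So 1·log[Al³⁺] = 3·log(0.000221) − log Q = -10.9668 − (-9.5777) = -1.3891; [Al³⁺] = 10^(-1.3891) ≈ 0.041 M.

0.041 M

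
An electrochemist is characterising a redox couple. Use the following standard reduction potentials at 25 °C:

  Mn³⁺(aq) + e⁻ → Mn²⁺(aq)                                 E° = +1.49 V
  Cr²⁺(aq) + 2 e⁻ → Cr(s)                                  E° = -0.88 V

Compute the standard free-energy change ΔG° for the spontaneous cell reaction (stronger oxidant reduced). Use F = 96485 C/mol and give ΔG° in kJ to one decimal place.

-457.3 kJ

Mn³⁺/Mn²⁺ (E° = +1.49 V) is the cathode; Cr²⁺/Cr (E° = -0.88 V) is the anode, so E°cell = +2.37 V.
Balancing electrons gives n = 2 (lcm of 1 and 2).
ΔG° = −nFE° = −(2)(96485)(+2.37) = -457,339 J = -457.3 kJ.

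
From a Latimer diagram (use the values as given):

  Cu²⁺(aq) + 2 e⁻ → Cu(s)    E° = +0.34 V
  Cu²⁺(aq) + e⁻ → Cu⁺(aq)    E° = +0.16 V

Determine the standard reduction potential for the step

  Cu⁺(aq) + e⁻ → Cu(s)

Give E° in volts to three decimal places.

Sequential free energies add, so n₃E°₃ = n₁E°₁ + n₂E°₂.
With n₃ = 2, and the known step contributing 1×(+0.16) V, the unknown satisfies 1·E° = 2×(+0.34) − 1×(+0.16) = +0.520.
E° = +0.520 / 1 = +0.520 V.

+0.520 V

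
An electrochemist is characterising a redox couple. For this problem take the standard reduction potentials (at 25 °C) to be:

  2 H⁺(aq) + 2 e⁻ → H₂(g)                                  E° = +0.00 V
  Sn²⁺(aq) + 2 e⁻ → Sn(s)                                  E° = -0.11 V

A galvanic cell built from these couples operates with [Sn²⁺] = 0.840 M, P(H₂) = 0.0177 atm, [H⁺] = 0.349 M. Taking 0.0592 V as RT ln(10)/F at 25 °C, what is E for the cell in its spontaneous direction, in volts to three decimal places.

H⁺/H₂ is the cathode (higher E°), Sn²⁺/Sn the anode: E°cell = +0.00 − (-0.11) = +0.11 V, n = 2.
Overall: 2 H⁺(aq) + Sn(s) → H₂(g) + Sn²⁺(aq)
Q = P(H₂)·[Sn²⁺] / ([H⁺]^2); log Q = -0.913.
E = E° − (0.0592/n) log Q = +0.11 − (0.0592/2)(-0.913) = +0.137 V.

+0.137 V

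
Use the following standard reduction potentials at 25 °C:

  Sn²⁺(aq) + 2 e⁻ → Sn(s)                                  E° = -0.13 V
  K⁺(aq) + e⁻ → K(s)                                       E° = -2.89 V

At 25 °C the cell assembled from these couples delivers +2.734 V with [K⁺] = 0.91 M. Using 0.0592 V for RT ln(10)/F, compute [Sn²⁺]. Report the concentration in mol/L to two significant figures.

Sn²⁺/Sn is the cathode, K⁺/K the anode: E°cell = +2.76 V, n = 2.
Overall reaction: Sn²⁺(aq) + 2 K(s) → Sn(s) + 2 K⁺(aq); Q = [K⁺]^2/[Sn²⁺]^1.
From E = E° − (0.0592/n) log Q: log Q = (E° − E)·n/0.0592 = (+2.76 − (+2.734))·2/0.0592 = 0.8784.
So 1·log[Sn²⁺] = 2·log(0.91) − log Q = -0.0819 − (0.8784) = -0.9603; [Sn²⁺] = 10^(-0.9603) ≈ 0.11 M.

0.11 M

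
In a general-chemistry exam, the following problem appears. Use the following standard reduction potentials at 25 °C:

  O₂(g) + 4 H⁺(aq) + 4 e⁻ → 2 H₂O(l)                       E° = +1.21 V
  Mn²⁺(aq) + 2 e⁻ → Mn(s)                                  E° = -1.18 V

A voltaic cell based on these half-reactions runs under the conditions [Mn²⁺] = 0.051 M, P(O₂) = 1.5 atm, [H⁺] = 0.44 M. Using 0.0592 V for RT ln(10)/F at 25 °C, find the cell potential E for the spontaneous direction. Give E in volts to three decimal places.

+2.410 V

O₂/H₂O is the cathode (higher E°), Mn²⁺/Mn the anode: E°cell = +1.21 − (-1.18) = +2.39 V, n = 4.
Overall: O₂(g) + 4 H⁺(aq) + 2 Mn(s) → 2 H₂O(l) + 2 Mn²⁺(aq)
Q = [Mn²⁺]^2 / (P(O₂)·[H⁺]^4); log Q = -1.335.
E = E° − (0.0592/n) log Q = +2.39 − (0.0592/4)(-1.335) = +2.410 V.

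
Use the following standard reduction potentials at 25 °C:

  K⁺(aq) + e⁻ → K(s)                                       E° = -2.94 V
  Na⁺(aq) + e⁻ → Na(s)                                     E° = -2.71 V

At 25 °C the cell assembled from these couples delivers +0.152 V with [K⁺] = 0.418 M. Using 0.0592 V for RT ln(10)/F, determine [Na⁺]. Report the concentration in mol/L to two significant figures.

Na⁺/Na is the cathode, K⁺/K the anode: E°cell = +0.23 V, n = 1.
Overall reaction: Na⁺(aq) + K(s) → Na(s) + K⁺(aq); Q = [K⁺]^1/[Na⁺]^1.
From E = E° − (0.0592/n) log Q: log Q = (E° − E)·n/0.0592 = (+0.23 − (+0.152))·1/0.0592 = 1.3176.
So 1·log[Na⁺] = 1·log(0.418) − log Q = -0.3788 − (1.3176) = -1.6964; [Na⁺] = 10^(-1.6964) ≈ 0.020 M.

0.020 M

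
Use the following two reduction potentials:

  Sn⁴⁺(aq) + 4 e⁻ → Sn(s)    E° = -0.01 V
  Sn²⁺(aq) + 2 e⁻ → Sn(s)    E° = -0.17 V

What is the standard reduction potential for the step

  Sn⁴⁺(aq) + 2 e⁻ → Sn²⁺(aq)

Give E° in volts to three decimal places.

Sequential free energies add, so n₃E°₃ = n₁E°₁ + n₂E°₂.
With n₃ = 4, and the known step contributing 2×(-0.17) V, the unknown satisfies 2·E° = 4×(-0.01) − 2×(-0.17) = +0.300.
E° = +0.300 / 2 = +0.150 V.

+0.150 V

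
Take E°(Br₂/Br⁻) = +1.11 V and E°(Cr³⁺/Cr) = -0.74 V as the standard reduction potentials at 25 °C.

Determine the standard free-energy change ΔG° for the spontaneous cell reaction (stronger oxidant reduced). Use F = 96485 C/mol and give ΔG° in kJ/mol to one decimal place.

-1071.0 kJ/mol

Br₂/Br⁻ (E° = +1.11 V) is the cathode; Cr³⁺/Cr (E° = -0.74 V) is the anode, so E°cell = +1.85 V.
Balancing electrons gives n = 6 (lcm of 2 and 3).
ΔG° = −nFE° = −(6)(96485)(+1.85) = -1,070,984 J = -1071.0 kJ/mol.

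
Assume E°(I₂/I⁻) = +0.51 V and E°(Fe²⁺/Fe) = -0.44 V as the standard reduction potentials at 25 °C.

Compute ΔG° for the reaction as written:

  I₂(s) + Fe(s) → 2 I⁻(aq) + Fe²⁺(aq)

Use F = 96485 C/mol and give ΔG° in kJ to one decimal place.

-183.3 kJ

As written, I₂/I⁻ is reduced (cathode) and Fe²⁺/Fe is oxidised (anode), so E°cell = (+0.51) − (-0.44) = +0.95 V.
Balancing electrons gives n = 2.
ΔG° = −nFE° = −(2)(96485)(+0.95) = -183,322 J = -183.3 kJ.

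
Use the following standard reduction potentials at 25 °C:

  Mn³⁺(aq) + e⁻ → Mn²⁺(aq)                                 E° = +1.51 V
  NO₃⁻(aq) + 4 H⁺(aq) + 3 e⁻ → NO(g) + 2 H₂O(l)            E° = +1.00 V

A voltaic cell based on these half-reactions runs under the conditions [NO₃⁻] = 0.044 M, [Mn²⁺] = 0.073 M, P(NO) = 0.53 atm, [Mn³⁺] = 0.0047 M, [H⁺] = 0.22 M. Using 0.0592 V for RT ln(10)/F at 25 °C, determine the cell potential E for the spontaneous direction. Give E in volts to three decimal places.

+0.513 V

Mn³⁺/Mn²⁺ is the cathode (higher E°), NO₃⁻/NO the anode: E°cell = +1.51 − (+1.00) = +0.51 V, n = 3.
Overall: 3 Mn³⁺(aq) + NO(g) + 2 H₂O(l) → 3 Mn²⁺(aq) + NO₃⁻(aq) + 4 H⁺(aq)
Q = [Mn²⁺]^3·[NO₃⁻]·[H⁺]^4 / ([Mn³⁺]^3·P(NO)); log Q = -0.137.
E = E° − (0.0592/n) log Q = +0.51 − (0.0592/3)(-0.137) = +0.513 V.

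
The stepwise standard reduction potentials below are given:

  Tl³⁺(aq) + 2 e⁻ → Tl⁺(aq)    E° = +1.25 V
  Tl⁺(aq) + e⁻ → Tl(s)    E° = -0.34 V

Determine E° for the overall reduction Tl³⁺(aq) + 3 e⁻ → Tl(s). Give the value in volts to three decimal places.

Standard free energies of sequential steps add: ΔG°₃ = ΔG°₁ + ΔG°₂, so n₃E°₃ = n₁E°₁ + n₂E°₂.
E°₃ = (2×+1.25 + 1×-0.34) / 3 = (+2.160) / 3 = +0.720 V.

+0.720 V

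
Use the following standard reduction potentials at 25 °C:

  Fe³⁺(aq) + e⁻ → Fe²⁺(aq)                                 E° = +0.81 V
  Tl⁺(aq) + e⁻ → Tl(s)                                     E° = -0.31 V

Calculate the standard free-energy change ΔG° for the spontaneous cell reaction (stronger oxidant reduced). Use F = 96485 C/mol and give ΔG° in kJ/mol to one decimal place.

-108.1 kJ/mol

Fe³⁺/Fe²⁺ (E° = +0.81 V) is the cathode; Tl⁺/Tl (E° = -0.31 V) is the anode, so E°cell = +1.12 V.
Balancing electrons gives n = 1 (lcm of 1 and 1).
ΔG° = −nFE° = −(1)(96485)(+1.12) = -108,063 J = -108.1 kJ/mol.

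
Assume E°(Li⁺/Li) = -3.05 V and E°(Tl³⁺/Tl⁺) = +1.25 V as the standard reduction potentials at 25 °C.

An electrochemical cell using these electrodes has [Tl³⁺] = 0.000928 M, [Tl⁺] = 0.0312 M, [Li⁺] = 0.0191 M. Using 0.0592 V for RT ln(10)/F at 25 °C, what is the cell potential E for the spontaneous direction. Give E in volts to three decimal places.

Tl³⁺/Tl⁺ is the cathode (higher E°), Li⁺/Li the anode: E°cell = +1.25 − (-3.05) = +4.30 V, n = 2.
Overall: Tl³⁺(aq) + 2 Li(s) → Tl⁺(aq) + 2 Li⁺(aq)
Q = [Tl⁺]·[Li⁺]^2 / ([Tl³⁺]); log Q = -1.911.
E = E° − (0.0592/n) log Q = +4.30 − (0.0592/2)(-1.911) = +4.357 V.

+4.357 V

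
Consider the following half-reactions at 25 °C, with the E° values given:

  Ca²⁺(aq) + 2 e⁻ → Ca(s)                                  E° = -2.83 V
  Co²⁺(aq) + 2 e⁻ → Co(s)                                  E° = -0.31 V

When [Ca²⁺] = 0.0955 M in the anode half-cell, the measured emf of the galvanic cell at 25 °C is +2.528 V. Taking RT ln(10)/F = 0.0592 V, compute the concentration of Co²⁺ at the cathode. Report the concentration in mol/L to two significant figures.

0.18 M

Co²⁺/Co is the cathode, Ca²⁺/Ca the anode: E°cell = +2.52 V, n = 2.
Overall reaction: Co²⁺(aq) + Ca(s) → Co(s) + Ca²⁺(aq); Q = [Ca²⁺]^1/[Co²⁺]^1.
From E = E° − (0.0592/n) log Q: log Q = (E° − E)·n/0.0592 = (+2.52 − (+2.528))·2/0.0592 = -0.2703.
So 1·log[Co²⁺] = 1·log(0.0955) − log Q = -1.0200 − (-0.2703) = -0.7497; [Co²⁺] = 10^(-0.7497) ≈ 0.18 M.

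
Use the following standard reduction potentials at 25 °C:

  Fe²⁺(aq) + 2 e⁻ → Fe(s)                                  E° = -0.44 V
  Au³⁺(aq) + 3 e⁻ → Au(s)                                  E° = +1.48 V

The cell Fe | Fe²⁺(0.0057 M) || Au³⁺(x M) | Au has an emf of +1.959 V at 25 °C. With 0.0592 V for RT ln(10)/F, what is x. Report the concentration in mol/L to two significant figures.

0.041 M

Au³⁺/Au is the cathode, Fe²⁺/Fe the anode: E°cell = +1.92 V, n = 6.
Overall reaction: 2 Au³⁺(aq) + 3 Fe(s) → 2 Au(s) + 3 Fe²⁺(aq); Q = [Fe²⁺]^3/[Au³⁺]^2.
From E = E° − (0.0592/n) log Q: log Q = (E° − E)·n/0.0592 = (+1.92 − (+1.959))·6/0.0592 = -3.9527.
So 2·log[Au³⁺] = 3·log(0.0057) − log Q = -6.7324 − (-3.9527) = -2.7797; log[Au³⁺] = -2.7797 / 2 = -1.3899; [Au³⁺] = 10^(-1.3899) ≈ 0.041 M.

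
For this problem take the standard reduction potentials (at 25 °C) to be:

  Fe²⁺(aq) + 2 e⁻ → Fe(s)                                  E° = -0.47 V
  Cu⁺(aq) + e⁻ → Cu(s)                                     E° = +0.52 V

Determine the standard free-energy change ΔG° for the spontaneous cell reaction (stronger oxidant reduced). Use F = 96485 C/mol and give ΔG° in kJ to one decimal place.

-191.0 kJ

Cu⁺/Cu (E° = +0.52 V) is the cathode; Fe²⁺/Fe (E° = -0.47 V) is the anode, so E°cell = +0.99 V.
Balancing electrons gives n = 2 (lcm of 1 and 2).
ΔG° = −nFE° = −(2)(96485)(+0.99) = -191,040 J = -191.0 kJ.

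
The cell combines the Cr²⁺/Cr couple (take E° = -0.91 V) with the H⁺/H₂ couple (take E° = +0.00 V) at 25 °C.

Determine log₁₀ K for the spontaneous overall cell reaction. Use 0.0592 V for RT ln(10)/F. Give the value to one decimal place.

Cathode: H⁺/H₂; anode: Cr²⁺/Cr. E°cell = +0.91 V, n = 2.
log K = nE°cell / 0.0592 = (2)(+0.91) / 0.0592 = 30.7.

30.7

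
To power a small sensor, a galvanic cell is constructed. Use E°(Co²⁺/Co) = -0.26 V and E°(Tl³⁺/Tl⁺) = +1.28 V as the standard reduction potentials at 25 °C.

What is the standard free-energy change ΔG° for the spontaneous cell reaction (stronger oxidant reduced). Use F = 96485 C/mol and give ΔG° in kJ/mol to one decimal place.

-297.2 kJ/mol

Tl³⁺/Tl⁺ (E° = +1.28 V) is the cathode; Co²⁺/Co (E° = -0.26 V) is the anode, so E°cell = +1.54 V.
Balancing electrons gives n = 2 (lcm of 2 and 2).
ΔG° = −nFE° = −(2)(96485)(+1.54) = -297,174 J = -297.2 kJ/mol.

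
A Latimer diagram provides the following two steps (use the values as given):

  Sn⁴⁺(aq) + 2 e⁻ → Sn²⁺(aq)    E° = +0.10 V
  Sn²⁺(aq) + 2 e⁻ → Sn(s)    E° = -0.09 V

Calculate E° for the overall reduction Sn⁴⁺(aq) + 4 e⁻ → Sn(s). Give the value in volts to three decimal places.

+0.005 V

Standard free energies of sequential steps add: ΔG°₃ = ΔG°₁ + ΔG°₂, so n₃E°₃ = n₁E°₁ + n₂E°₂.
E°₃ = (2×+0.10 + 2×-0.09) / 4 = (+0.020) / 4 = +0.005 V.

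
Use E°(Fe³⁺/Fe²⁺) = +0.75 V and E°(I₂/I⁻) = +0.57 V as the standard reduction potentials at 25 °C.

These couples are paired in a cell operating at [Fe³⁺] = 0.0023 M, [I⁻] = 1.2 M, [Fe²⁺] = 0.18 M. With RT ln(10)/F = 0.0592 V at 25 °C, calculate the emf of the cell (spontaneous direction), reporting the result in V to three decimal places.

+0.073 V

Fe³⁺/Fe²⁺ is the cathode (higher E°), I₂/I⁻ the anode: E°cell = +0.75 − (+0.57) = +0.18 V, n = 2.
Overall: 2 Fe³⁺(aq) + 2 I⁻(aq) → 2 Fe²⁺(aq) + I₂(s)
Q = [Fe²⁺]^2 / ([Fe³⁺]^2·[I⁻]^2); log Q = 3.629.
E = E° − (0.0592/n) log Q = +0.18 − (0.0592/2)(3.629) = +0.073 V.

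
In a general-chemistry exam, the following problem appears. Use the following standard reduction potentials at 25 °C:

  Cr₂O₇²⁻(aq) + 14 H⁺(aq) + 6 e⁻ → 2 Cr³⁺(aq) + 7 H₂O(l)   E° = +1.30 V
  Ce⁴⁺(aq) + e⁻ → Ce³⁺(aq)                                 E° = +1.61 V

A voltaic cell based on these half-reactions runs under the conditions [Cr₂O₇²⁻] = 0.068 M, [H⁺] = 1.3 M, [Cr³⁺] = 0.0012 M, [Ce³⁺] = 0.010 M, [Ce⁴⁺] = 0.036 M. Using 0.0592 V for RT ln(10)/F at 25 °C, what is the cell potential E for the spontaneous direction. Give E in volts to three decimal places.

+0.281 V

Ce⁴⁺/Ce³⁺ is the cathode (higher E°), Cr₂O₇²⁻/Cr³⁺ the anode: E°cell = +1.61 − (+1.30) = +0.31 V, n = 6.
Overall: 6 Ce⁴⁺(aq) + 2 Cr³⁺(aq) + 7 H₂O(l) → 6 Ce³⁺(aq) + Cr₂O₇²⁻(aq) + 14 H⁺(aq)
Q = [Ce³⁺]^6·[Cr₂O₇²⁻]·[H⁺]^14 / ([Ce⁴⁺]^6·[Cr³⁺]^2); log Q = 2.932.
E = E° − (0.0592/n) log Q = +0.31 − (0.0592/6)(2.932) = +0.281 V.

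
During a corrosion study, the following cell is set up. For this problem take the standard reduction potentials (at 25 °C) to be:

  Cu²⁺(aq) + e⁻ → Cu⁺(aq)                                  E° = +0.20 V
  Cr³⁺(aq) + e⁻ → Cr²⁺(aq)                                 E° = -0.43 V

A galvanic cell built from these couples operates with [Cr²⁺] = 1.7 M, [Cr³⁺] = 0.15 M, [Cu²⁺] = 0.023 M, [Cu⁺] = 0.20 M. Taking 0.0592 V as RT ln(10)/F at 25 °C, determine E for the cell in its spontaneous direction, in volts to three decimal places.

+0.637 V

Cu²⁺/Cu⁺ is the cathode (higher E°), Cr³⁺/Cr²⁺ the anode: E°cell = +0.20 − (-0.43) = +0.63 V, n = 1.
Overall: Cu²⁺(aq) + Cr²⁺(aq) → Cu⁺(aq) + Cr³⁺(aq)
Q = [Cu⁺]·[Cr³⁺] / ([Cu²⁺]·[Cr²⁺]); log Q = -0.115.
E = E° − (0.0592/n) log Q = +0.63 − (0.0592/1)(-0.115) = +0.637 V.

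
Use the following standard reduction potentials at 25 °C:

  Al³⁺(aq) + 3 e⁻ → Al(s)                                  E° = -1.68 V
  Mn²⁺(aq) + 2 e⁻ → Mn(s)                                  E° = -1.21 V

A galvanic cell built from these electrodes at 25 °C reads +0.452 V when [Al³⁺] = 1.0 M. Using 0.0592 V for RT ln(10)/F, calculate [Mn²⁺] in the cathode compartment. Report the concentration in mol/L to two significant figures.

Mn²⁺/Mn is the cathode, Al³⁺/Al the anode: E°cell = +0.47 V, n = 6.
Overall reaction: 3 Mn²⁺(aq) + 2 Al(s) → 3 Mn(s) + 2 Al³⁺(aq); Q = [Al³⁺]^2/[Mn²⁺]^3.
From E = E° − (0.0592/n) log Q: log Q = (E° − E)·n/0.0592 = (+0.47 − (+0.452))·6/0.0592 = 1.8243.
So 3·log[Mn²⁺] = 2·log(1) − log Q = 0.0000 − (1.8243) = -1.8243; log[Mn²⁺] = -1.8243 / 3 = -0.6081; [Mn²⁺] = 10^(-0.6081) ≈ 0.25 M.

0.25 M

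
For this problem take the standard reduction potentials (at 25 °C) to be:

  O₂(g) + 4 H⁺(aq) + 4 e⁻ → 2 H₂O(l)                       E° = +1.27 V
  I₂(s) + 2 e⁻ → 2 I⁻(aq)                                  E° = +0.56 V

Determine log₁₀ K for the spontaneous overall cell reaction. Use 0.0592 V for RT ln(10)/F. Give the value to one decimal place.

Cathode: O₂/H₂O; anode: I₂/I⁻. E°cell = +0.71 V, n = 4.
log K = nE°cell / 0.0592 = (4)(+0.71) / 0.0592 = 48.0.

48.0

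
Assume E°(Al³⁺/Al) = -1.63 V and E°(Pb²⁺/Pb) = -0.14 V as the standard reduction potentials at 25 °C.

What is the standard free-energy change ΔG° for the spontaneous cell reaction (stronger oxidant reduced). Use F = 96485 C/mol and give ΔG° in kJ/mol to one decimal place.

Pb²⁺/Pb (E° = -0.14 V) is the cathode; Al³⁺/Al (E° = -1.63 V) is the anode, so E°cell = +1.49 V.
Balancing electrons gives n = 6 (lcm of 2 and 3).
ΔG° = −nFE° = −(6)(96485)(+1.49) = -862,576 J = -862.6 kJ/mol.

-862.6 kJ/mol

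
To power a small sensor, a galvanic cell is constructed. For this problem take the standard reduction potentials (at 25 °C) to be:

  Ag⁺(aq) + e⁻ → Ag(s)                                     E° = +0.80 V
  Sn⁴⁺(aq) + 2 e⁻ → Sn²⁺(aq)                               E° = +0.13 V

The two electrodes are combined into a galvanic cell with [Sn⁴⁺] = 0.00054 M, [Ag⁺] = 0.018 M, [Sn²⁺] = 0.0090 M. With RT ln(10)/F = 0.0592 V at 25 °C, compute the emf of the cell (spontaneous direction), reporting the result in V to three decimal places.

+0.603 V

Ag⁺/Ag is the cathode (higher E°), Sn⁴⁺/Sn²⁺ the anode: E°cell = +0.80 − (+0.13) = +0.67 V, n = 2.
Overall: 2 Ag⁺(aq) + Sn²⁺(aq) → 2 Ag(s) + Sn⁴⁺(aq)
Q = [Sn⁴⁺] / ([Ag⁺]^2·[Sn²⁺]); log Q = 2.268.
E = E° − (0.0592/n) log Q = +0.67 − (0.0592/2)(2.268) = +0.603 V.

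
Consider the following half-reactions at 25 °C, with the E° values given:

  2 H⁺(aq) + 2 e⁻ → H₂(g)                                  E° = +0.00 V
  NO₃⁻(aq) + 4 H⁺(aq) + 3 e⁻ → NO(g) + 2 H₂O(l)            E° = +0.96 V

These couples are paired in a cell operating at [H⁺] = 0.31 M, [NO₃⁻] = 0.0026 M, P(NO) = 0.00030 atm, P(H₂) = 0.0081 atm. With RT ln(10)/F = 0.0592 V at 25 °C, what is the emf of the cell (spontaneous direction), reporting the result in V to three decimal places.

+0.907 V

NO₃⁻/NO is the cathode (higher E°), H⁺/H₂ the anode: E°cell = +0.96 − (+0.00) = +0.96 V, n = 6.
Overall: 2 NO₃⁻(aq) + 2 H⁺(aq) + 3 H₂(g) → 2 NO(g) + 4 H₂O(l)
Q = P(NO)^2 / ([NO₃⁻]^2·[H⁺]^2·P(H₂)^3); log Q = 5.416.
E = E° − (0.0592/n) log Q = +0.96 − (0.0592/6)(5.416) = +0.907 V.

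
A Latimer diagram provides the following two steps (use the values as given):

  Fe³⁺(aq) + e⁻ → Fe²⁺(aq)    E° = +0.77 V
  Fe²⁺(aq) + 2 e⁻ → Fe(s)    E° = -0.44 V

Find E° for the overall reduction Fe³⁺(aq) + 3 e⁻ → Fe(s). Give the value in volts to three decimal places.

-0.037 V

Adding the free-energy changes (−nFE°) of the two steps gives −n₃FE°₃ = −n₁FE°₁ − n₂FE°₂.
E°₃ = (1×+0.77 + 2×-0.44) / 3 = (-0.110) / 3 = -0.037 V.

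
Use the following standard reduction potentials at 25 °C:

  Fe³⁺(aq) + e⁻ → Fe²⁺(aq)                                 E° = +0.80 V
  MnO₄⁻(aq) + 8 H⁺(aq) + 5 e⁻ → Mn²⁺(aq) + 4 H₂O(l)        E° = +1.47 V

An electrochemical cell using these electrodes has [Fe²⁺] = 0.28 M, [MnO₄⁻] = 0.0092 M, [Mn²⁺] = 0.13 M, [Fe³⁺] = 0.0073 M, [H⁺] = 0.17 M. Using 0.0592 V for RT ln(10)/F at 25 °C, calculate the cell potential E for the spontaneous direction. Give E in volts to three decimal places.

MnO₄⁻/Mn²⁺ is the cathode (higher E°), Fe³⁺/Fe²⁺ the anode: E°cell = +1.47 − (+0.80) = +0.67 V, n = 5.
Overall: MnO₄⁻(aq) + 8 H⁺(aq) + 5 Fe²⁺(aq) → Mn²⁺(aq) + 4 H₂O(l) + 5 Fe³⁺(aq)
Q = [Mn²⁺]·[Fe³⁺]^5 / ([MnO₄⁻]·[H⁺]^8·[Fe²⁺]^5); log Q = -0.613.
E = E° − (0.0592/n) log Q = +0.67 − (0.0592/5)(-0.613) = +0.677 V.

+0.677 V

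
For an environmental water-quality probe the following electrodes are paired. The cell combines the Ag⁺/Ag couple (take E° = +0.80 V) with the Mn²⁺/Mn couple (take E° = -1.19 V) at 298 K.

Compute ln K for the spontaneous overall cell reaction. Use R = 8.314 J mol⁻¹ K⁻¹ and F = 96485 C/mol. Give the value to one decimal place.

155.0

Cathode: Ag⁺/Ag; anode: Mn²⁺/Mn. E°cell = (+0.80) − (-1.19) = +1.99 V, with n = 2.
ΔG° = −nFE° = −RT ln K, so ln K = nFE°/(RT) = (2)(96485)(+1.99) / ((8.314)(298)) = 154.995.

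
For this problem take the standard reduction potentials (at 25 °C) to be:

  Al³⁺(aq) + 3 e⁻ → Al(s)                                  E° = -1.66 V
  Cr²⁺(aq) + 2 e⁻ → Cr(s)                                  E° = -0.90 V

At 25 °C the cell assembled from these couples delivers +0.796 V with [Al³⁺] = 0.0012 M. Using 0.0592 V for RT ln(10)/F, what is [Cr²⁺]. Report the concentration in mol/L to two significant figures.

Cr²⁺/Cr is the cathode, Al³⁺/Al the anode: E°cell = +0.76 V, n = 6.
Overall reaction: 3 Cr²⁺(aq) + 2 Al(s) → 3 Cr(s) + 2 Al³⁺(aq); Q = [Al³⁺]^2/[Cr²⁺]^3.
From E = E° − (0.0592/n) log Q: log Q = (E° − E)·n/0.0592 = (+0.76 − (+0.796))·6/0.0592 = -3.6486.
So 3·log[Cr²⁺] = 2·log(0.0012) − log Q = -5.8416 − (-3.6486) = -2.1930; log[Cr²⁺] = -2.1930 / 3 = -0.7310; [Cr²⁺] = 10^(-0.7310) ≈ 0.19 M.

0.19 M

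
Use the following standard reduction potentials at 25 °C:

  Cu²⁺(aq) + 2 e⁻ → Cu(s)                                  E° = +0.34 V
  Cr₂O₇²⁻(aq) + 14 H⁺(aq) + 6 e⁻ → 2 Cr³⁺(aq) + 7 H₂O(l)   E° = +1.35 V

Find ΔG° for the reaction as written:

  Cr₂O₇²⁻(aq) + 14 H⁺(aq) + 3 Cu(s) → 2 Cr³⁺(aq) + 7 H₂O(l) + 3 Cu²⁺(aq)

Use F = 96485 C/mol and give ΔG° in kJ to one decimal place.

As written, Cr₂O₇²⁻/Cr³⁺ is reduced (cathode) and Cu²⁺/Cu is oxidised (anode), so E°cell = (+1.35) − (+0.34) = +1.01 V.
Balancing electrons gives n = 6.
ΔG° = −nFE° = −(6)(96485)(+1.01) = -584,699 J = -584.7 kJ.

-584.7 kJ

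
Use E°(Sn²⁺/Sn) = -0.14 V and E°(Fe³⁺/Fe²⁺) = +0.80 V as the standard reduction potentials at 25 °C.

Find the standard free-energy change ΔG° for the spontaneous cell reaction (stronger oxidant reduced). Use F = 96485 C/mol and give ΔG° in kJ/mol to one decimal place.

Fe³⁺/Fe²⁺ (E° = +0.80 V) is the cathode; Sn²⁺/Sn (E° = -0.14 V) is the anode, so E°cell = +0.94 V.
Balancing electrons gives n = 2 (lcm of 1 and 2).
ΔG° = −nFE° = −(2)(96485)(+0.94) = -181,392 J = -181.4 kJ/mol.

-181.4 kJ/mol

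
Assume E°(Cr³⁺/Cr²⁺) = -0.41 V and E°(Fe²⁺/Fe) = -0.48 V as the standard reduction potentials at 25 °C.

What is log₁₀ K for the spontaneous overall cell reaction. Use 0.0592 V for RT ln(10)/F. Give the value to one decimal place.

Cathode: Cr³⁺/Cr²⁺; anode: Fe²⁺/Fe. E°cell = +0.07 V, n = 2.
log K = nE°cell / 0.0592 = (2)(+0.07) / 0.0592 = 2.4.

2.4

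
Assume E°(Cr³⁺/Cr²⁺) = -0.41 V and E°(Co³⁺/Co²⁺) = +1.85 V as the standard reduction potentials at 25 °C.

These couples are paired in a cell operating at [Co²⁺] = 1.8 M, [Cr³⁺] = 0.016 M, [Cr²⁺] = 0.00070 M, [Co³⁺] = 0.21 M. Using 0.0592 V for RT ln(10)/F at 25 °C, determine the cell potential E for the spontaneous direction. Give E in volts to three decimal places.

Co³⁺/Co²⁺ is the cathode (higher E°), Cr³⁺/Cr²⁺ the anode: E°cell = +1.85 − (-0.41) = +2.26 V, n = 1.
Overall: Co³⁺(aq) + Cr²⁺(aq) → Co²⁺(aq) + Cr³⁺(aq)
Q = [Co²⁺]·[Cr³⁺] / ([Co³⁺]·[Cr²⁺]); log Q = 2.292.
E = E° − (0.0592/n) log Q = +2.26 − (0.0592/1)(2.292) = +2.124 V.

+2.124 V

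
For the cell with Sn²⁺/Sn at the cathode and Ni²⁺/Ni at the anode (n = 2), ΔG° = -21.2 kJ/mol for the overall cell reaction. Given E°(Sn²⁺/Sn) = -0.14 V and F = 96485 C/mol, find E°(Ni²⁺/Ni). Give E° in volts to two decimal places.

-0.25 V

E°cell = −ΔG°/(nF) = −(-21.2×10³)/((2)(96485)) = +0.110 V.
Since Sn²⁺/Sn is the cathode and Ni²⁺/Ni the anode, E°cell = E°(Sn²⁺/Sn) − E°(Ni²⁺/Ni).
So E°(Ni²⁺/Ni) = E°(Sn²⁺/Sn) − E°cell = (-0.14) − (+0.110) = -0.25 V.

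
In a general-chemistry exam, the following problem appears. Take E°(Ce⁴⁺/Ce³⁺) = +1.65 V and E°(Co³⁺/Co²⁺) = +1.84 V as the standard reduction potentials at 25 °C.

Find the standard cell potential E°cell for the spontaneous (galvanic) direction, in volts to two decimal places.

+0.19 V

The Co³⁺/Co²⁺ couple has the higher reduction potential, so it is the cathode; Ce⁴⁺/Ce³⁺ is oxidised at the anode.
E°cell = E°(cathode) − E°(anode) = (+1.84) − (+1.65) = +0.19 V.
Since E°cell > 0, the reaction is spontaneous under standard conditions.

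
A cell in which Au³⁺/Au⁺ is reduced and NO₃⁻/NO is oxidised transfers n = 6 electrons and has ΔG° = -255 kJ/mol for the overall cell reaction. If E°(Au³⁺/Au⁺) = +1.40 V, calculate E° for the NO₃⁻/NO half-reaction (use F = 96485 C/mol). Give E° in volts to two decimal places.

+0.96 V

E°cell = −ΔG°/(nF) = −(-255×10³)/((6)(96485)) = +0.440 V.
Since Au³⁺/Au⁺ is the cathode and NO₃⁻/NO the anode, E°cell = E°(Au³⁺/Au⁺) − E°(NO₃⁻/NO).
So E°(NO₃⁻/NO) = E°(Au³⁺/Au⁺) − E°cell = (+1.40) − (+0.440) = +0.96 V.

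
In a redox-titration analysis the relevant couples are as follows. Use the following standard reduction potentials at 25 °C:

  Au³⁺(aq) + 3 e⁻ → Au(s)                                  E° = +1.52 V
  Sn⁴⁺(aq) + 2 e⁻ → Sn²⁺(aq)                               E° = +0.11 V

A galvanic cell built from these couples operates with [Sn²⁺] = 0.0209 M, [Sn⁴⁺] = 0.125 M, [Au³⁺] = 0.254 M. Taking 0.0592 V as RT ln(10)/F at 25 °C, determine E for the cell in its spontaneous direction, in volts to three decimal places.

+1.375 V

Au³⁺/Au is the cathode (higher E°), Sn⁴⁺/Sn²⁺ the anode: E°cell = +1.52 − (+0.11) = +1.41 V, n = 6.
Overall: 2 Au³⁺(aq) + 3 Sn²⁺(aq) → 2 Au(s) + 3 Sn⁴⁺(aq)
Q = [Sn⁴⁺]^3 / ([Au³⁺]^2·[Sn²⁺]^3); log Q = 3.521.
E = E° − (0.0592/n) log Q = +1.41 − (0.0592/6)(3.521) = +1.375 V.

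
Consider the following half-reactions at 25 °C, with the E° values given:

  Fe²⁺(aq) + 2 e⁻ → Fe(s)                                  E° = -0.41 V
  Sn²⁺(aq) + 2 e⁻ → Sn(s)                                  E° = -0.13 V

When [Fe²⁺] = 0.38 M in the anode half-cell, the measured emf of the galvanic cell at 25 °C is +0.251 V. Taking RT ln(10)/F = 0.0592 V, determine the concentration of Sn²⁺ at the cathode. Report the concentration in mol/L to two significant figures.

0.040 M

Sn²⁺/Sn is the cathode, Fe²⁺/Fe the anode: E°cell = +0.28 V, n = 2.
Overall reaction: Sn²⁺(aq) + Fe(s) → Sn(s) + Fe²⁺(aq); Q = [Fe²⁺]^1/[Sn²⁺]^1.
From E = E° − (0.0592/n) log Q: log Q = (E° − E)·n/0.0592 = (+0.28 − (+0.251))·2/0.0592 = 0.9797.
So 1·log[Sn²⁺] = 1·log(0.38) − log Q = -0.4202 − (0.9797) = -1.3999; [Sn²⁺] = 10^(-1.3999) ≈ 0.040 M.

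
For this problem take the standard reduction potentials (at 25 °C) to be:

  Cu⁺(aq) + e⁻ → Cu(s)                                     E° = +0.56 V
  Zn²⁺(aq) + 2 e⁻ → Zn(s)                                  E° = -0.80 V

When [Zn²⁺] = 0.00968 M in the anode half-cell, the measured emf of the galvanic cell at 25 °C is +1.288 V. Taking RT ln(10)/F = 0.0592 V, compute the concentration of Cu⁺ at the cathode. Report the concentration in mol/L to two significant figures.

0.0060 M

Cu⁺/Cu is the cathode, Zn²⁺/Zn the anode: E°cell = +1.36 V, n = 2.
Overall reaction: 2 Cu⁺(aq) + Zn(s) → 2 Cu(s) + Zn²⁺(aq); Q = [Zn²⁺]^1/[Cu⁺]^2.
From E = E° − (0.0592/n) log Q: log Q = (E° − E)·n/0.0592 = (+1.36 − (+1.288))·2/0.0592 = 2.4324.
So 2·log[Cu⁺] = 1·log(0.00968) − log Q = -2.0141 − (2.4324) = -4.4465; log[Cu⁺] = -4.4465 / 2 = -2.2233; [Cu⁺] = 10^(-2.2233) ≈ 0.0060 M.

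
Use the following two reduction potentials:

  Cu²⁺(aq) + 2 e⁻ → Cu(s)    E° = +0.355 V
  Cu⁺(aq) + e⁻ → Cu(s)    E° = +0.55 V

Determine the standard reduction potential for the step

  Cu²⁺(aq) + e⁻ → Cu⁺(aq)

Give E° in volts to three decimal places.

Sequential free energies add, so n₃E°₃ = n₁E°₁ + n₂E°₂.
With n₃ = 2, and the known step contributing 1×(+0.55) V, the unknown satisfies 1·E° = 2×(+0.355) − 1×(+0.55) = +0.160.
E° = +0.160 / 1 = +0.160 V.

+0.160 V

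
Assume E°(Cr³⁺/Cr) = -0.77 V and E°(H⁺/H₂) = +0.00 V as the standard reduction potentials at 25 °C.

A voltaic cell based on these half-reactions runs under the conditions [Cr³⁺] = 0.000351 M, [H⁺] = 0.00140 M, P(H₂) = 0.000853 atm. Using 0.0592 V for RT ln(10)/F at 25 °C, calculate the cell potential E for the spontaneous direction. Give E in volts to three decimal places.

H⁺/H₂ is the cathode (higher E°), Cr³⁺/Cr the anode: E°cell = +0.00 − (-0.77) = +0.77 V, n = 6.
Overall: 6 H⁺(aq) + 2 Cr(s) → 3 H₂(g) + 2 Cr³⁺(aq)
Q = P(H₂)^3·[Cr³⁺]^2 / ([H⁺]^6); log Q = 1.007.
E = E° − (0.0592/n) log Q = +0.77 − (0.0592/6)(1.007) = +0.760 V.

+0.760 V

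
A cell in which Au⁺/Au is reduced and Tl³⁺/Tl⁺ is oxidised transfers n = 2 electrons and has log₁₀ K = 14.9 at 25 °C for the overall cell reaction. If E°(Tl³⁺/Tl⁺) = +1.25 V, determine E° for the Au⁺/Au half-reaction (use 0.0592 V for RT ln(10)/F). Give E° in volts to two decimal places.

E°cell = (0.0592/n)·log K = (0.0592/2)(14.9) = +0.441 V.
Since Au⁺/Au is the cathode and Tl³⁺/Tl⁺ the anode, E°cell = E°(Au⁺/Au) − E°(Tl³⁺/Tl⁺).
So E°(Au⁺/Au) = E°cell + E°(Tl³⁺/Tl⁺) = +0.441 + (+1.25) = +1.69 V.

+1.69 V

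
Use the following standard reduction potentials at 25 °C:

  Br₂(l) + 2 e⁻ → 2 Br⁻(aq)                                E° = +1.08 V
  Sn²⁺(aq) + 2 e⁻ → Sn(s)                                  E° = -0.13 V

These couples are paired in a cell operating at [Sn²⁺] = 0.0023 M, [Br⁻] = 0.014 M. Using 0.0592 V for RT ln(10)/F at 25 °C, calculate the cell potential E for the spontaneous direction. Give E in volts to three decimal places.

Br₂/Br⁻ is the cathode (higher E°), Sn²⁺/Sn the anode: E°cell = +1.08 − (-0.13) = +1.21 V, n = 2.
Overall: Br₂(l) + Sn(s) → 2 Br⁻(aq) + Sn²⁺(aq)
Q = [Br⁻]^2·[Sn²⁺]; log Q = -6.346.
E = E° − (0.0592/n) log Q = +1.21 − (0.0592/2)(-6.346) = +1.398 V.

+1.398 V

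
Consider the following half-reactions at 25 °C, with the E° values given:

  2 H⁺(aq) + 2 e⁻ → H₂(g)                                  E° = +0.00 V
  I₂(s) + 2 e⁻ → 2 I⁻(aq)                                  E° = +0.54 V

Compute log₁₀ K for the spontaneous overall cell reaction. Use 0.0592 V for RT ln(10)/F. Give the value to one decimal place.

18.2

Cathode: I₂/I⁻; anode: H⁺/H₂. E°cell = +0.54 V, n = 2.
log K = nE°cell / 0.0592 = (2)(+0.54) / 0.0592 = 18.2.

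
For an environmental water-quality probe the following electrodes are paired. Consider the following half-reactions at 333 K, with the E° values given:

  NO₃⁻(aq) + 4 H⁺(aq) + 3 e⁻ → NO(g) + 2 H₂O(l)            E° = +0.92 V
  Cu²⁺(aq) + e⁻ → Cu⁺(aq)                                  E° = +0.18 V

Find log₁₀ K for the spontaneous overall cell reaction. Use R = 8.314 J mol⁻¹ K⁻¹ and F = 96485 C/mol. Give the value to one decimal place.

Cathode: NO₃⁻/NO; anode: Cu²⁺/Cu⁺. E°cell = (+0.92) − (+0.18) = +0.74 V, with n = 3.
ΔG° = −nFE° = −RT ln K, so ln K = nFE°/(RT) = (3)(96485)(+0.74) / ((8.314)(333)) = 77.367.
log₁₀ K = 77.367 / ln 10 = 33.6.

33.6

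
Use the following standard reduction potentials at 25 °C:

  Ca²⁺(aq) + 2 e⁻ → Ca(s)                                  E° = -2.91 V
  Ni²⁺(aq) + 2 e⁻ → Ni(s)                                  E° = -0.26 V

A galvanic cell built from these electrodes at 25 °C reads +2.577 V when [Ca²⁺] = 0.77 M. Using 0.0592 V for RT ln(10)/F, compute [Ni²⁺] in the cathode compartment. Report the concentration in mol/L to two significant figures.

0.0026 M

Ni²⁺/Ni is the cathode, Ca²⁺/Ca the anode: E°cell = +2.65 V, n = 2.
Overall reaction: Ni²⁺(aq) + Ca(s) → Ni(s) + Ca²⁺(aq); Q = [Ca²⁺]^1/[Ni²⁺]^1.
From E = E° − (0.0592/n) log Q: log Q = (E° − E)·n/0.0592 = (+2.65 − (+2.577))·2/0.0592 = 2.4662.
So 1·log[Ni²⁺] = 1·log(0.77) − log Q = -0.1135 − (2.4662) = -2.5797; [Ni²⁺] = 10^(-2.5797) ≈ 0.0026 M.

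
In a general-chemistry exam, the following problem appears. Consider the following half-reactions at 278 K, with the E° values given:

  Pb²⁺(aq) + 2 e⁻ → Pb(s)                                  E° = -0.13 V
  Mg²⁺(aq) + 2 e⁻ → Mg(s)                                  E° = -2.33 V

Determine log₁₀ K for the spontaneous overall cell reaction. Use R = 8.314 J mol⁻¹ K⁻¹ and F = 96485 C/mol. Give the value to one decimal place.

79.8

Cathode: Pb²⁺/Pb; anode: Mg²⁺/Mg. E°cell = (-0.13) − (-2.33) = +2.20 V, with n = 2.
ΔG° = −nFE° = −RT ln K, so ln K = nFE°/(RT) = (2)(96485)(+2.20) / ((8.314)(278)) = 183.678.
log₁₀ K = 183.678 / ln 10 = 79.8.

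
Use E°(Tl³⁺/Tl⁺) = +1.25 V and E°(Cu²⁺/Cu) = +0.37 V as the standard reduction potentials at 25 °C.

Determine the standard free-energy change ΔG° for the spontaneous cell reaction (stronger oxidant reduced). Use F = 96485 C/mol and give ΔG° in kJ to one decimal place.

Tl³⁺/Tl⁺ (E° = +1.25 V) is the cathode; Cu²⁺/Cu (E° = +0.37 V) is the anode, so E°cell = +0.88 V.
Balancing electrons gives n = 2 (lcm of 2 and 2).
ΔG° = −nFE° = −(2)(96485)(+0.88) = -169,814 J = -169.8 kJ.

-169.8 kJ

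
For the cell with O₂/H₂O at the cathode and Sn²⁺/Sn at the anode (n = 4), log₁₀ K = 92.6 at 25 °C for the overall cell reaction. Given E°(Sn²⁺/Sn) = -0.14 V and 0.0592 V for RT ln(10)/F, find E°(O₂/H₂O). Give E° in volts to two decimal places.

E°cell = (0.0592/n)·log K = (0.0592/4)(92.6) = +1.370 V.
Since O₂/H₂O is the cathode and Sn²⁺/Sn the anode, E°cell = E°(O₂/H₂O) − E°(Sn²⁺/Sn).
So E°(O₂/H₂O) = E°cell + E°(Sn²⁺/Sn) = +1.370 + (-0.14) = +1.23 V.

+1.23 V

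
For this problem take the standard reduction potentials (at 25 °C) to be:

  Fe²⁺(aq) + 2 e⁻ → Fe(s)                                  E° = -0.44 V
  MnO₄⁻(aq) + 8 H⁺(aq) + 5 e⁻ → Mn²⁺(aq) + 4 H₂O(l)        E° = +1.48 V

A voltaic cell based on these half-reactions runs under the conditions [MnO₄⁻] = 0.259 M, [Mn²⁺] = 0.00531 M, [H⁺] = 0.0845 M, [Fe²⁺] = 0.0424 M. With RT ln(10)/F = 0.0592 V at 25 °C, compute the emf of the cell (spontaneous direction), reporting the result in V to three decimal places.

+1.879 V

MnO₄⁻/Mn²⁺ is the cathode (higher E°), Fe²⁺/Fe the anode: E°cell = +1.48 − (-0.44) = +1.92 V, n = 10.
Overall: 2 MnO₄⁻(aq) + 16 H⁺(aq) + 5 Fe(s) → 2 Mn²⁺(aq) + 8 H₂O(l) + 5 Fe²⁺(aq)
Q = [Mn²⁺]^2·[Fe²⁺]^5 / ([MnO₄⁻]^2·[H⁺]^16); log Q = 6.931.
E = E° − (0.0592/n) log Q = +1.92 − (0.0592/10)(6.931) = +1.879 V.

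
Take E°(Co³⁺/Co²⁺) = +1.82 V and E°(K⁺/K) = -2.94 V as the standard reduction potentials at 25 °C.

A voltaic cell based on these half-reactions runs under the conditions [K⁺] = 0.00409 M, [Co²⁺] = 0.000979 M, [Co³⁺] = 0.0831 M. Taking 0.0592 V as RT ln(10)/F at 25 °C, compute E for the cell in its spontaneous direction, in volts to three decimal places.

Co³⁺/Co²⁺ is the cathode (higher E°), K⁺/K the anode: E°cell = +1.82 − (-2.94) = +4.76 V, n = 1.
Overall: Co³⁺(aq) + K(s) → Co²⁺(aq) + K⁺(aq)
Q = [Co²⁺]·[K⁺] / ([Co³⁺]); log Q = -4.317.
E = E° − (0.0592/n) log Q = +4.76 − (0.0592/1)(-4.317) = +5.016 V.

+5.016 V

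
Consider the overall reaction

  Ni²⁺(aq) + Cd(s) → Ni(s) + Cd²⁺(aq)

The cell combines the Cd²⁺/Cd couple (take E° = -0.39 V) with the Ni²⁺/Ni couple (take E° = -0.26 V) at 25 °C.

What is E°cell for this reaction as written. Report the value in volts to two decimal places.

The Ni²⁺/Ni couple has the higher reduction potential, so it is the cathode; Cd²⁺/Cd is oxidised at the anode.
E°cell = E°(cathode) − E°(anode) = (-0.26) − (-0.39) = +0.13 V.
Since E°cell > 0, the reaction is spontaneous under standard conditions.

+0.13 V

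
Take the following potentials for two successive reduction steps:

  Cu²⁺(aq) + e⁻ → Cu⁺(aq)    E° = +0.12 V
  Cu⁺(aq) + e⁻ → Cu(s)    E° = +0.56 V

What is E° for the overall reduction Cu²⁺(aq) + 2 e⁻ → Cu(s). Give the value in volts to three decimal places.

+0.340 V

Adding the free-energy changes (−nFE°) of the two steps gives −n₃FE°₃ = −n₁FE°₁ − n₂FE°₂.
E°₃ = (1×+0.12 + 1×+0.56) / 2 = (+0.680) / 2 = +0.340 V.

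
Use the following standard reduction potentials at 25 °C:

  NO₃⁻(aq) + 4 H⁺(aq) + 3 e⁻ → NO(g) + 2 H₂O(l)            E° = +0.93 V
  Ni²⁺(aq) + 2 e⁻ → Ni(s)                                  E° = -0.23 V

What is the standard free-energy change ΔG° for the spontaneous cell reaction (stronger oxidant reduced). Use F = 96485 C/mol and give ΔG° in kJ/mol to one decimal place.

-671.5 kJ/mol

NO₃⁻/NO (E° = +0.93 V) is the cathode; Ni²⁺/Ni (E° = -0.23 V) is the anode, so E°cell = +1.16 V.
Balancing electrons gives n = 6 (lcm of 3 and 2).
ΔG° = −nFE° = −(6)(96485)(+1.16) = -671,536 J = -671.5 kJ/mol.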